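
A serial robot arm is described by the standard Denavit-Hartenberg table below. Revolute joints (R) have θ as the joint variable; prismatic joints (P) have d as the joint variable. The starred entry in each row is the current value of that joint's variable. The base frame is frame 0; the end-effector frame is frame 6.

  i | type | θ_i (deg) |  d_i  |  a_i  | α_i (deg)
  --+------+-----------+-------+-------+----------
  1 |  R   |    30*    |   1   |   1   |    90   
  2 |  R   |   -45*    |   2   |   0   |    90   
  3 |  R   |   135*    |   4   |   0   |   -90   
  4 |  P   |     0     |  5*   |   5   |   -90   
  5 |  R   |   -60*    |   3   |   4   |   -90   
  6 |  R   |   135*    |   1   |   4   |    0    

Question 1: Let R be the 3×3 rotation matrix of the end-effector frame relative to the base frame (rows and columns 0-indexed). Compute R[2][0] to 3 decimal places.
End-effector x-axis (col 0 of R) = (0.0768,-0.1670,-0.9830)
R[2][0] = -0.9830

-0.983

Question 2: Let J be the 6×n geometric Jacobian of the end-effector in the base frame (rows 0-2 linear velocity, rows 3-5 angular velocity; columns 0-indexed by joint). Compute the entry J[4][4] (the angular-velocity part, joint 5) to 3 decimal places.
axis z_4 = (0.6124,0.3536,0.7071); lever o_n−o_4 = (-0.4151,-1.0049,1.1045)
cross product → J_v[:, 4] = (1.1011,-0.9699,-0.4686)
J_ω[:, 4] = z_4
entry J[4][4] = 0.3536

0.354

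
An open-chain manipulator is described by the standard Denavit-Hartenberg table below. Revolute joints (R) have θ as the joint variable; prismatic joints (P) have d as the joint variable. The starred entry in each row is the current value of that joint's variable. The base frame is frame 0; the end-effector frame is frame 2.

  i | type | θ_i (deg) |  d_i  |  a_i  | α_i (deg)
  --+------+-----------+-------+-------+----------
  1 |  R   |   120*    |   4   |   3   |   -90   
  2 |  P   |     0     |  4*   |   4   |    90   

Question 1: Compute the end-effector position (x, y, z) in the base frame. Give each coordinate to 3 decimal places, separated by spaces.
-6.964 4.062 4.000

after link 1: o_1 = (-1.5000, 2.5981, 4.0000)
after link 2: o_2 = (-6.9641, 4.0622, 4.0000)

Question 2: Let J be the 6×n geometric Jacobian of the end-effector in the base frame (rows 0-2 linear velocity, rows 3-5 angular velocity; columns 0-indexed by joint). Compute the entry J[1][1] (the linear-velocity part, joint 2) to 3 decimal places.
-0.500

prismatic axis z_1 = (-0.8660,-0.5000,0.0000)
J_v[:, 1] = z_1; J_ω[:, 1] = (0,0,0)
entry J[1][1] = -0.5000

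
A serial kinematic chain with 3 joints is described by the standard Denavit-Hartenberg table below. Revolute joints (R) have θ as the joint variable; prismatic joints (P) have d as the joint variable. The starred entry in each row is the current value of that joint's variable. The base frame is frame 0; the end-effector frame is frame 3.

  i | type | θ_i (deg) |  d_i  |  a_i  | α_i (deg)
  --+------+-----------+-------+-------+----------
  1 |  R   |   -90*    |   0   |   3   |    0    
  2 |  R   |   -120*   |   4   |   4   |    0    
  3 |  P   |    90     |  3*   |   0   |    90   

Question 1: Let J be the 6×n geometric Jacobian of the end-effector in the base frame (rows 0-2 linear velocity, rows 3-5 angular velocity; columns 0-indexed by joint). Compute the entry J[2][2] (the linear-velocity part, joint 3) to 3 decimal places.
1.000

prismatic axis z_2 = (0.0000,0.0000,1.0000)
J_v[:, 2] = z_2; J_ω[:, 2] = (0,0,0)
entry J[2][2] = 1.0000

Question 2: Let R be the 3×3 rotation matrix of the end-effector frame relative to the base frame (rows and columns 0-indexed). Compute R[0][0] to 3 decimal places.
End-effector x-axis (col 0 of R) = (-0.5000,-0.8660,0.0000)
R[0][0] = -0.5000

-0.500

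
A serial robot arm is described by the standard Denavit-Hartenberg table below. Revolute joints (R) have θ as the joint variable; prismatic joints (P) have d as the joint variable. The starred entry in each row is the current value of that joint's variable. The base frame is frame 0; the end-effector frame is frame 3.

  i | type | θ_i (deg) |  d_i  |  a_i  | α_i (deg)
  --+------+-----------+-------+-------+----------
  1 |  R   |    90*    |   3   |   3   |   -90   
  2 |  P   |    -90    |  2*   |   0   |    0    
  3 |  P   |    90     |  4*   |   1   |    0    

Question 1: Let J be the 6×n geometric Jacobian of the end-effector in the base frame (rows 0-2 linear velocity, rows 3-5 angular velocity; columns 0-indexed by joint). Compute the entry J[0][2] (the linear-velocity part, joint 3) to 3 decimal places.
-1.000

prismatic axis z_2 = (-1.0000,0.0000,0.0000)
J_v[:, 2] = z_2; J_ω[:, 2] = (0,0,0)
entry J[0][2] = -1.0000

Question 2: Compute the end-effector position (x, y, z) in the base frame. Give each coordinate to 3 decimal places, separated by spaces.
after link 1: o_1 = (0.0000, 3.0000, 3.0000)
after link 2: o_2 = (-2.0000, 3.0000, 3.0000)
after link 3: o_3 = (-6.0000, 4.0000, 3.0000)

-6.000 4.000 3.000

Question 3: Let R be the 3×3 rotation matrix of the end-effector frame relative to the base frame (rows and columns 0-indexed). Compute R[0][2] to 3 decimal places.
-1.000

End-effector z-axis (col 2 of R) = (-1.0000,0.0000,0.0000)
R[0][2] = -1.0000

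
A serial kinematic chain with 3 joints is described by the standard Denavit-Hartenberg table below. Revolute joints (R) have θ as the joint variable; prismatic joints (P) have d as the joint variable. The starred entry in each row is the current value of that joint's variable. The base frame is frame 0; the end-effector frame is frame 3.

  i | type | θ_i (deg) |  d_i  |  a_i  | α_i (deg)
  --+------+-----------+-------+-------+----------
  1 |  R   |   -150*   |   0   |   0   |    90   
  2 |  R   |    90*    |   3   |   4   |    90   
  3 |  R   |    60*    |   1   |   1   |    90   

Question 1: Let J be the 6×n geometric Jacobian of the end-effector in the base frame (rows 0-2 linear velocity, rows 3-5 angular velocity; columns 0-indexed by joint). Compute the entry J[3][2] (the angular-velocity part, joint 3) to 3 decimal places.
-0.866

axis z_2 = (-0.8660,-0.5000,-0.0000); lever o_n−o_2 = (-1.2990,0.2500,0.5000)
cross product → J_v[:, 2] = (-0.2500,0.4330,-0.8660)
J_ω[:, 2] = z_2
entry J[3][2] = -0.8660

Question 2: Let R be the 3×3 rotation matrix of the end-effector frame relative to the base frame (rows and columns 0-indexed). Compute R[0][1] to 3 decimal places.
End-effector y-axis (col 1 of R) = (-0.8660,-0.5000,-0.0000)
R[0][1] = -0.8660

-0.866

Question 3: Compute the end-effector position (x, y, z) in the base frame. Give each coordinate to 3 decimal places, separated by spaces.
after link 1: o_1 = (0.0000, 0.0000, 0.0000)
after link 2: o_2 = (-1.5000, 2.5981, 4.0000)
after link 3: o_3 = (-2.7990, 2.8481, 4.5000)

-2.799 2.848 4.500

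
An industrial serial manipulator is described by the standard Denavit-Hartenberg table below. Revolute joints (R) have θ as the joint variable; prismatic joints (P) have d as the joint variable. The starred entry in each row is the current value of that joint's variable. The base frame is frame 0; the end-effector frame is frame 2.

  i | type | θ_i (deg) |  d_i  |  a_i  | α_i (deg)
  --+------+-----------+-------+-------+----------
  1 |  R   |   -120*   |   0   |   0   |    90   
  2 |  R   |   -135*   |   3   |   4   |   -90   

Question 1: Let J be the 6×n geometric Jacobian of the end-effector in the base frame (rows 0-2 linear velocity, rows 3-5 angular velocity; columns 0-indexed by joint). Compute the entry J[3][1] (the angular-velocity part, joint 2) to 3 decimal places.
-0.866

axis z_1 = (-0.8660,0.5000,0.0000); lever o_n−o_1 = (-1.1839,3.9495,-2.8284)
cross product → J_v[:, 1] = (-1.4142,-2.4495,-2.8284)
J_ω[:, 1] = z_1
entry J[3][1] = -0.8660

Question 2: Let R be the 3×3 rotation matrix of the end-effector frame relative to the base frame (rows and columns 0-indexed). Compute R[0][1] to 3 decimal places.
0.866

End-effector y-axis (col 1 of R) = (0.8660,-0.5000,-0.0000)
R[0][1] = 0.8660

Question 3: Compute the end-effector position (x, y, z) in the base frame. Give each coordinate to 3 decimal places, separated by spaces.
-1.184 3.949 -2.828

after link 1: o_1 = (0.0000, 0.0000, 0.0000)
after link 2: o_2 = (-1.1839, 3.9495, -2.8284)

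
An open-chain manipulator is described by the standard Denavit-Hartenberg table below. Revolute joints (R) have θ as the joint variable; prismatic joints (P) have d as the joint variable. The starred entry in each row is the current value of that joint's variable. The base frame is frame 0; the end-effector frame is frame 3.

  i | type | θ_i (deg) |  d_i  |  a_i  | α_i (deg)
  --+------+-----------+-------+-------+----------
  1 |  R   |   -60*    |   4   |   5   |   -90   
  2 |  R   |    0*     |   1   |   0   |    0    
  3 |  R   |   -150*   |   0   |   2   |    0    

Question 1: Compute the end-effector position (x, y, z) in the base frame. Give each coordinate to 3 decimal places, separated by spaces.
after link 1: o_1 = (2.5000, -4.3301, 4.0000)
after link 2: o_2 = (3.3660, -3.8301, 4.0000)
after link 3: o_3 = (2.5000, -2.3301, 5.0000)

2.500 -2.330 5.000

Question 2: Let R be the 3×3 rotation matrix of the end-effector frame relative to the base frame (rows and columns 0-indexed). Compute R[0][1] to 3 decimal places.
0.250

End-effector y-axis (col 1 of R) = (0.2500,-0.4330,0.8660)
R[0][1] = 0.2500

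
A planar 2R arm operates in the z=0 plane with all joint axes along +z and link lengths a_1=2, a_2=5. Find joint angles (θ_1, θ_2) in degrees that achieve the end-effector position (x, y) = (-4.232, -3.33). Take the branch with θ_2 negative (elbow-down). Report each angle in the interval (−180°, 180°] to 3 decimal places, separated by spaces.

-73.600 -90.004

cos θ_2 = (28.9987−2²−5²)/(2·2·5) = -0.0001; θ_2 = -90.0037° (elbow-down)
β = atan2(-3.3300,-4.2320) = -141.8021°; ψ = atan2(-5.0000,1.9997) = -68.2017°
θ_1 = β − ψ = -73.6004°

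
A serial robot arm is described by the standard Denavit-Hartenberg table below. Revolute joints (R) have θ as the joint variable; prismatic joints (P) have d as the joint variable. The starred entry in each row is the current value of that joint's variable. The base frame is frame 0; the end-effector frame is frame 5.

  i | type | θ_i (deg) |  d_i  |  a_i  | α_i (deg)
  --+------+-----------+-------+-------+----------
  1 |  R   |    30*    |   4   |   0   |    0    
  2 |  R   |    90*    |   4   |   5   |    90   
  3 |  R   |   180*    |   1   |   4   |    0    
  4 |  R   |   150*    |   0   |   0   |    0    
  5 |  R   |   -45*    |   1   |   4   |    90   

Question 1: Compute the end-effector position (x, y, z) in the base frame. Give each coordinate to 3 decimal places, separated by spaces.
after link 1: o_1 = (0.0000, 0.0000, 4.0000)
after link 2: o_2 = (-2.5000, 4.3301, 8.0000)
after link 3: o_3 = (0.3660, 1.3660, 8.0000)
after link 4: o_4 = (0.3660, 1.3660, 8.0000)
after link 5: o_5 = (0.7144, 2.7626, 4.1363)

0.714 2.763 4.136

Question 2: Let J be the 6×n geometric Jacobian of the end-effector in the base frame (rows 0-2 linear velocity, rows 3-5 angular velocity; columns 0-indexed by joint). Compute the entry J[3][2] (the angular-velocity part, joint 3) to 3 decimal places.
0.866

axis z_2 = (0.8660,0.5000,0.0000); lever o_n−o_2 = (3.2144,-1.5675,-3.8637)
cross product → J_v[:, 2] = (-1.9319,3.3461,-2.9647)
J_ω[:, 2] = z_2
entry J[3][2] = 0.8660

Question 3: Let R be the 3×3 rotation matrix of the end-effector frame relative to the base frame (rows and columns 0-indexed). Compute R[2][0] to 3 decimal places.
-0.966

End-effector x-axis (col 0 of R) = (-0.1294,0.2241,-0.9659)
R[2][0] = -0.9659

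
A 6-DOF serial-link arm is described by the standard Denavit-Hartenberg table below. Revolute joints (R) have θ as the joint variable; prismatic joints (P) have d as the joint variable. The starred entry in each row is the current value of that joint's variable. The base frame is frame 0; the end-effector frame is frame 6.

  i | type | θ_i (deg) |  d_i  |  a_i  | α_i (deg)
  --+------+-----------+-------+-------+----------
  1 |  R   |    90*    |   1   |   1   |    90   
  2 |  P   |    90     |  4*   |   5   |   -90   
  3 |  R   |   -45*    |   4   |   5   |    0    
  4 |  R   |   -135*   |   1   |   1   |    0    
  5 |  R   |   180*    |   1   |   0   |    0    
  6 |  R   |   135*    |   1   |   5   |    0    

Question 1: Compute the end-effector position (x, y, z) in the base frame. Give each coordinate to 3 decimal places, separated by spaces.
4.000 -6.000 5.000

after link 1: o_1 = (0.0000, 1.0000, 1.0000)
after link 2: o_2 = (4.0000, 1.0000, 6.0000)
after link 3: o_3 = (7.5355, -3.0000, 9.5355)
after link 4: o_4 = (7.5355, -4.0000, 8.5355)
after link 5: o_5 = (7.5355, -5.0000, 8.5355)
after link 6: o_6 = (4.0000, -6.0000, 5.0000)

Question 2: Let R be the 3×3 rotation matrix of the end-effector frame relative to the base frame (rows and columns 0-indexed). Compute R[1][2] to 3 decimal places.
-1.000

End-effector z-axis (col 2 of R) = (-0.0000,-1.0000,0.0000)
R[1][2] = -1.0000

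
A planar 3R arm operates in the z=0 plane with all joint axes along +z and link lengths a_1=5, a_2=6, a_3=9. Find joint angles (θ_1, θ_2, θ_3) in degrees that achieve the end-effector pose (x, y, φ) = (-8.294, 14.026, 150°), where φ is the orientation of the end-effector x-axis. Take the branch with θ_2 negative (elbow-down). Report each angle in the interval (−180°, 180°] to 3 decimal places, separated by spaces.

126.011 -60.006 83.995

wrist centre = target − a_3·(cos φ, sin φ) = (-0.4998, 9.5260)
cos θ_2 = (90.9944−5²−6²)/(2·5·6) = 0.4999; θ_2 = -60.0061° (elbow-down)
β = atan2(9.5260,-0.4998) = 93.0032°; ψ = atan2(-5.1965,7.9994) = -33.0079°
θ_1 = β − ψ = 126.0111°
θ_3 = φ − θ_1 − θ_2 = 83.9950° (wrapped to (-180°,180°])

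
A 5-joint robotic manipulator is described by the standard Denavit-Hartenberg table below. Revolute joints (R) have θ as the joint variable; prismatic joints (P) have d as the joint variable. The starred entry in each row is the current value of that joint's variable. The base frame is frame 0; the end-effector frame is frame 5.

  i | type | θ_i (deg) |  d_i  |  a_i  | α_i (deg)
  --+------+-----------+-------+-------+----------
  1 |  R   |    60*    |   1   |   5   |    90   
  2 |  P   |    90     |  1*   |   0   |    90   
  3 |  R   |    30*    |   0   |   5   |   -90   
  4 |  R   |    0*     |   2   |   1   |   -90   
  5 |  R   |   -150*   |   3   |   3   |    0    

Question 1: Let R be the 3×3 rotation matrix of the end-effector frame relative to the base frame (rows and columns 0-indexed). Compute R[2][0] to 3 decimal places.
-1.000

End-effector x-axis (col 0 of R) = (0.0000,-0.0000,-1.0000)
R[2][0] = -1.0000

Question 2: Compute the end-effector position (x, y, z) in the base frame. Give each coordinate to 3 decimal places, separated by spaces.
after link 1: o_1 = (2.5000, 4.3301, 1.0000)
after link 2: o_2 = (3.3660, 3.8301, 1.0000)
after link 3: o_3 = (5.5311, 2.5801, 5.3301)
after link 4: o_4 = (7.4641, 1.4641, 5.1962)
after link 5: o_5 = (5.9641, -1.1340, 2.1962)

5.964 -1.134 2.196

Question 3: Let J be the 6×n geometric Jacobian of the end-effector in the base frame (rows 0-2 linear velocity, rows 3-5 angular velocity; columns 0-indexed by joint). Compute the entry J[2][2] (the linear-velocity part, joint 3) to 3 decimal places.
-4.732

axis z_2 = (0.5000,0.8660,-0.0000); lever o_n−o_2 = (2.5981,-4.9641,1.1962)
cross product → J_v[:, 2] = (1.0359,-0.5981,-4.7321)
J_ω[:, 2] = z_2
entry J[2][2] = -4.7321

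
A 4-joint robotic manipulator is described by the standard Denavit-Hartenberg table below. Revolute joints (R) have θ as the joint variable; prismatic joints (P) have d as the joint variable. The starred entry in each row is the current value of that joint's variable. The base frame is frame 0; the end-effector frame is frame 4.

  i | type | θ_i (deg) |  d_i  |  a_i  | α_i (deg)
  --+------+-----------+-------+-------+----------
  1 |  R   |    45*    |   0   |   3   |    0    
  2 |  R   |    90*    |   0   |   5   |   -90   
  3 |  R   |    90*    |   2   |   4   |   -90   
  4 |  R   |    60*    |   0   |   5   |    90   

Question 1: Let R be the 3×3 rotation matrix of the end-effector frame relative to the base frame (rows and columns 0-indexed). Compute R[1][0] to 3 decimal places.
End-effector x-axis (col 0 of R) = (0.6124,0.6124,-0.5000)
R[1][0] = 0.6124

0.612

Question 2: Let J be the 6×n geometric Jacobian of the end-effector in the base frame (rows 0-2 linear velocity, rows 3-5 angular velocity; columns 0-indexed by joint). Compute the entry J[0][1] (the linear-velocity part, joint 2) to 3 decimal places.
-5.183

axis z_1 = (0.0000,0.0000,1.0000); lever o_n−o_1 = (-1.8879,5.1832,-6.5000)
cross product → J_v[:, 1] = (-5.1832,-1.8879,0.0000)
J_ω[:, 1] = z_1
entry J[0][1] = -5.1832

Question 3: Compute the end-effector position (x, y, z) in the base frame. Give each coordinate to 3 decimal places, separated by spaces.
0.233 7.305 -6.500

after link 1: o_1 = (2.1213, 2.1213, 0.0000)
after link 2: o_2 = (-1.4142, 5.6569, 0.0000)
after link 3: o_3 = (-2.8284, 4.2426, -4.0000)
after link 4: o_4 = (0.2334, 7.3045, -6.5000)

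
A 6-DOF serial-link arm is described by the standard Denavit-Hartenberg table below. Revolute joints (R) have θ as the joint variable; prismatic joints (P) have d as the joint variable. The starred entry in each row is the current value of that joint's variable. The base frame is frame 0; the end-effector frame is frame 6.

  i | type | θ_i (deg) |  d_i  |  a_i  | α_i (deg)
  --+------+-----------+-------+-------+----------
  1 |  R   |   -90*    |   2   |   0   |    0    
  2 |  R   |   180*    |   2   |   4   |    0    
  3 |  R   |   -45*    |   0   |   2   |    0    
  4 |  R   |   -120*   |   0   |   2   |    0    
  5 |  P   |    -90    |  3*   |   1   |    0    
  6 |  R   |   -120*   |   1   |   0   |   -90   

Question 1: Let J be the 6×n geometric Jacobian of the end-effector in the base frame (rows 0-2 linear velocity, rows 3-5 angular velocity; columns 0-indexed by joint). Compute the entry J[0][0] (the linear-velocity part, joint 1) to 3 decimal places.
axis z_0 = ẑ; lever o_n−o_0 = (0.9659,3.2235,8.0000)
cross product → J_v[:, 0] = (-3.2235,0.9659,0.0000)
J_ω[:, 0] = z_0
entry J[0][0] = -3.2235

-3.224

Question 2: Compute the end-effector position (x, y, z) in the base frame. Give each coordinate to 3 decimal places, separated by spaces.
0.966 3.224 8.000

after link 1: o_1 = (0.0000, 0.0000, 2.0000)
after link 2: o_2 = (0.0000, 4.0000, 4.0000)
after link 3: o_3 = (1.4142, 5.4142, 4.0000)
after link 4: o_4 = (1.9319, 3.4824, 4.0000)
after link 5: o_5 = (0.9659, 3.2235, 7.0000)
after link 6: o_6 = (0.9659, 3.2235, 8.0000)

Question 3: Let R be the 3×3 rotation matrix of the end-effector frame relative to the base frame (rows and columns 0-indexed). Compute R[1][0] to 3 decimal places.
0.966

End-effector x-axis (col 0 of R) = (0.2588,0.9659,0.0000)
R[1][0] = 0.9659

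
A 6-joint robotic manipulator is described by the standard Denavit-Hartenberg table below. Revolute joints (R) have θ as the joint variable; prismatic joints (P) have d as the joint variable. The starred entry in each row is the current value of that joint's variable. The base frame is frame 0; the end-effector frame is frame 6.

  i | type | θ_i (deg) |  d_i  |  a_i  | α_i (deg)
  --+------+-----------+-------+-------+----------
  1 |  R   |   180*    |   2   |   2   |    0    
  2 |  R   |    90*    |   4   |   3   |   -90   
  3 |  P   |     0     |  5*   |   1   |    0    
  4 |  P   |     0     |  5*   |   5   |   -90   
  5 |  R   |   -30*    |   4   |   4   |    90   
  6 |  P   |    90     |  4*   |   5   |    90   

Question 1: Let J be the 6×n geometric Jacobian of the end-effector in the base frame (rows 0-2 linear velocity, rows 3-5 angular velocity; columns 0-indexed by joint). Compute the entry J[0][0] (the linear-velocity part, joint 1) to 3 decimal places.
10.464

axis z_0 = ẑ; lever o_n−o_0 = (13.4641,-10.4641,-3.0000)
cross product → J_v[:, 0] = (10.4641,13.4641,-0.0000)
J_ω[:, 0] = z_0
entry J[0][0] = 10.4641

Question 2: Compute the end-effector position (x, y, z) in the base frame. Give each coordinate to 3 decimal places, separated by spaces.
13.464 -10.464 -3.000

after link 1: o_1 = (-2.0000, 0.0000, 2.0000)
after link 2: o_2 = (-2.0000, -3.0000, 6.0000)
after link 3: o_3 = (3.0000, -4.0000, 6.0000)
after link 4: o_4 = (8.0000, -9.0000, 6.0000)
after link 5: o_5 = (10.0000, -12.4641, 2.0000)
after link 6: o_6 = (13.4641, -10.4641, -3.0000)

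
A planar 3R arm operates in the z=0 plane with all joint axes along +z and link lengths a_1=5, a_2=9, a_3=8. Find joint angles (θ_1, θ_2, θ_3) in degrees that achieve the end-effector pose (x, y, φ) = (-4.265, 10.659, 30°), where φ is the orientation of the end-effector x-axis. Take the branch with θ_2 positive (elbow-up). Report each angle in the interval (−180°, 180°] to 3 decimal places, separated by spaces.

wrist centre = target − a_3·(cos φ, sin φ) = (-11.1932, 6.6590)
cos θ_2 = (169.6301−5²−9²)/(2·5·9) = 0.7070; θ_2 = 45.0086° (elbow-up)
β = atan2(6.6590,-11.1932) = 149.2510°; ψ = atan2(6.3649,11.3630) = 29.2551°
θ_1 = β − ψ = 119.9959°
θ_3 = φ − θ_1 − θ_2 = -135.0045° (wrapped to (-180°,180°])

119.996 45.009 -135.004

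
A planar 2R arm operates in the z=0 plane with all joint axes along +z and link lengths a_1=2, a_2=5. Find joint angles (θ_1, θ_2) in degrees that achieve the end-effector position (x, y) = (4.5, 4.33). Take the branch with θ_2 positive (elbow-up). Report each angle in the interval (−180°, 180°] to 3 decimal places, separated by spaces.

cos θ_2 = (38.9989−2²−5²)/(2·2·5) = 0.4999; θ_2 = 60.0036° (elbow-up)
β = atan2(4.3300,4.5000) = 43.8970°; ψ = atan2(4.3303,4.4997) = 43.9007°
θ_1 = β − ψ = -0.0036°

-0.004 60.004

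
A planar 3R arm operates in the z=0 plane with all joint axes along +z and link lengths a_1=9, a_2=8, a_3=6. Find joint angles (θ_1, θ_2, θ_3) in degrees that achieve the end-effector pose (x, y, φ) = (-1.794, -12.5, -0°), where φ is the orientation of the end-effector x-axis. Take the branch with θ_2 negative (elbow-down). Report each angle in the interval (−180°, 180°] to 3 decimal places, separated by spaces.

wrist centre = target − a_3·(cos φ, sin φ) = (-7.7940, -12.5000)
cos θ_2 = (216.9964−9²−8²)/(2·9·8) = 0.5000; θ_2 = -60.0016° (elbow-down)
β = atan2(-12.5000,-7.7940) = -121.9444°; ψ = atan2(-6.9283,12.9998) = -28.0556°
θ_1 = β − ψ = -93.8887°
θ_3 = φ − θ_1 − θ_2 = 153.8904° (wrapped to (-180°,180°])

-93.889 -60.002 153.890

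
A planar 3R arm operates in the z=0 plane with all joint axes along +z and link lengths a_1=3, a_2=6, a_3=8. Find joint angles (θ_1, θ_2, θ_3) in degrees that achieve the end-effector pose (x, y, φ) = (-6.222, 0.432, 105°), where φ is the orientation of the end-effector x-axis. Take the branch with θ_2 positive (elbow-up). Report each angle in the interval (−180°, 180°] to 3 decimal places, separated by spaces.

-150.001 44.996 -149.996

wrist centre = target − a_3·(cos φ, sin φ) = (-4.1514, -7.2954)
cos θ_2 = (70.4575−3²−6²)/(2·3·6) = 0.7072; θ_2 = 44.9963° (elbow-up)
β = atan2(-7.2954,-4.1514) = -119.6420°; ψ = atan2(4.2424,7.2429) = 30.3587°
θ_1 = β − ψ = -150.0007°
θ_3 = φ − θ_1 − θ_2 = -149.9957° (wrapped to (-180°,180°])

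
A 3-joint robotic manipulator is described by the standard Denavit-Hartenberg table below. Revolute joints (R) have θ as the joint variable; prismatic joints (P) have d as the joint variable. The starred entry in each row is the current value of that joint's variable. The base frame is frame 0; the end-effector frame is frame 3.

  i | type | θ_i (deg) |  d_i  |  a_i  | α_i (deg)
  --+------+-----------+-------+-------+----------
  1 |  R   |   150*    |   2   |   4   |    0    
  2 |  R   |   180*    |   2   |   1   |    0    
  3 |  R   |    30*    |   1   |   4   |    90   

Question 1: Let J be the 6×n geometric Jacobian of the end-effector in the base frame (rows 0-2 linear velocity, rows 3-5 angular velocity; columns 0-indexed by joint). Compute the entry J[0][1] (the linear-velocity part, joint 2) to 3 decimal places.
0.500

axis z_1 = (0.0000,0.0000,1.0000); lever o_n−o_1 = (4.8660,-0.5000,3.0000)
cross product → J_v[:, 1] = (0.5000,4.8660,-0.0000)
J_ω[:, 1] = z_1
entry J[0][1] = 0.5000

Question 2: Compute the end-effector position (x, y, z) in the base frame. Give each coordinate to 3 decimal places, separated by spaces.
after link 1: o_1 = (-3.4641, 2.0000, 2.0000)
after link 2: o_2 = (-2.5981, 1.5000, 4.0000)
after link 3: o_3 = (1.4019, 1.5000, 5.0000)

1.402 1.500 5.000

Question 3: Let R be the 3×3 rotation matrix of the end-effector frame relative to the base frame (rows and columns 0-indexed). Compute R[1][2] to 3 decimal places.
End-effector z-axis (col 2 of R) = (-0.0000,-1.0000,0.0000)
R[1][2] = -1.0000

-1.000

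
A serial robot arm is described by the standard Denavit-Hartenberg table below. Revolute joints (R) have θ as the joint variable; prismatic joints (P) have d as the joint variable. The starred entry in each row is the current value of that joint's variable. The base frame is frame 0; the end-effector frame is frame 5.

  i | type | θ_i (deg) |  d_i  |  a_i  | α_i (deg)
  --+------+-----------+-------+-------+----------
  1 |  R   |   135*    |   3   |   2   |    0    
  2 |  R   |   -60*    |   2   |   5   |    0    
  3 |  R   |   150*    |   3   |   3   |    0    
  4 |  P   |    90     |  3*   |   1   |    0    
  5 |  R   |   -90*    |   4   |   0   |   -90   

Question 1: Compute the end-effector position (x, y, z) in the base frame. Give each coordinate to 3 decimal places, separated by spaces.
after link 1: o_1 = (-1.4142, 1.4142, 3.0000)
after link 2: o_2 = (-0.1201, 6.2438, 5.0000)
after link 3: o_3 = (-2.2414, 4.1225, 8.0000)
after link 4: o_4 = (-1.5343, 3.4154, 11.0000)
after link 5: o_5 = (-1.5343, 3.4154, 15.0000)

-1.534 3.415 15.000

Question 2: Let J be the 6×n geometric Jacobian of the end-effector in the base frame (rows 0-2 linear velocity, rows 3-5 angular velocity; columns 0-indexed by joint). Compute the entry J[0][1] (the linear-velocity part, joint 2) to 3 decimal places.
-2.001

axis z_1 = (0.0000,0.0000,1.0000); lever o_n−o_1 = (-0.1201,2.0012,12.0000)
cross product → J_v[:, 1] = (-2.0012,-0.1201,0.0000)
J_ω[:, 1] = z_1
entry J[0][1] = -2.0012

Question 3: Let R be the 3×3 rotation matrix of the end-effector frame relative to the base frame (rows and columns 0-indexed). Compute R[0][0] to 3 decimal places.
-0.707

End-effector x-axis (col 0 of R) = (-0.7071,-0.7071,0.0000)
R[0][0] = -0.7071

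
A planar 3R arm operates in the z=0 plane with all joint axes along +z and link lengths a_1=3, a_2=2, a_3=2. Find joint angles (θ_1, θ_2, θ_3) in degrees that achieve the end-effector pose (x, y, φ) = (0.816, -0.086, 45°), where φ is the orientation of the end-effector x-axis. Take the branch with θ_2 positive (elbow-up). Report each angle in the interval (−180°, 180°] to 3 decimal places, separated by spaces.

-150.005 149.992 45.013

wrist centre = target − a_3·(cos φ, sin φ) = (-0.5982, -1.5002)
cos θ_2 = (2.6085−3²−2²)/(2·3·2) = -0.8660; θ_2 = 149.9923° (elbow-up)
β = atan2(-1.5002,-0.5982) = -111.7398°; ψ = atan2(1.0002,1.2681) = 38.2655°
θ_1 = β − ψ = -150.0052°
θ_3 = φ − θ_1 − θ_2 = 45.0129° (wrapped to (-180°,180°])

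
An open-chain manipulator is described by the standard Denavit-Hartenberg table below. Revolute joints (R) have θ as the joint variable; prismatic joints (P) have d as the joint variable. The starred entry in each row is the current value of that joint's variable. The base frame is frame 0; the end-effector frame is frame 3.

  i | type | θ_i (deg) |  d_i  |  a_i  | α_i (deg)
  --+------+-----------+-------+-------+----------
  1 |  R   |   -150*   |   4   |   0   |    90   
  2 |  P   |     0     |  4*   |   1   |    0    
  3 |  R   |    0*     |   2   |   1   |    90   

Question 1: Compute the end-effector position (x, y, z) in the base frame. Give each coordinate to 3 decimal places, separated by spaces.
after link 1: o_1 = (0.0000, 0.0000, 4.0000)
after link 2: o_2 = (-2.8660, 2.9641, 4.0000)
after link 3: o_3 = (-4.7321, 4.1962, 4.0000)

-4.732 4.196 4.000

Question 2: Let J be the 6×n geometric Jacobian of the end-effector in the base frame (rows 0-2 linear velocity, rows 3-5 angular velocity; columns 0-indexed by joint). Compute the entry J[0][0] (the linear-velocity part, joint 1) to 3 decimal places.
-4.196

axis z_0 = ẑ; lever o_n−o_0 = (-4.7321,4.1962,4.0000)
cross product → J_v[:, 0] = (-4.1962,-4.7321,0.0000)
J_ω[:, 0] = z_0
entry J[0][0] = -4.1962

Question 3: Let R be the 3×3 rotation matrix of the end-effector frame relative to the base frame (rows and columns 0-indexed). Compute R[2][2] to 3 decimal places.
End-effector z-axis (col 2 of R) = (-0.0000,0.0000,-1.0000)
R[2][2] = -1.0000

-1.000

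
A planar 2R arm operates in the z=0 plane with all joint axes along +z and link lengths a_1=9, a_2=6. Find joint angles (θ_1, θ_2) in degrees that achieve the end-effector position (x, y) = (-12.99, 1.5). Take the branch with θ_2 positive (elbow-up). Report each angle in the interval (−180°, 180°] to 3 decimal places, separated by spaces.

cos θ_2 = (170.9901−9²−6²)/(2·9·6) = 0.4999; θ_2 = 60.0061° (elbow-up)
β = atan2(1.5000,-12.9900) = 173.4130°; ψ = atan2(5.1965,11.9995) = 23.4155°
θ_1 = β − ψ = 149.9976°

149.998 60.006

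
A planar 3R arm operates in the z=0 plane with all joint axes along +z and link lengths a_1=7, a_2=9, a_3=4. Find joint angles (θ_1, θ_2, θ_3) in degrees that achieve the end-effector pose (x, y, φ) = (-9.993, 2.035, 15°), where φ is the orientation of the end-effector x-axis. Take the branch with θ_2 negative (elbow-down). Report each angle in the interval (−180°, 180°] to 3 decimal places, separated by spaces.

wrist centre = target − a_3·(cos φ, sin φ) = (-13.8567, 0.9997)
cos θ_2 = (193.0077−7²−9²)/(2·7·9) = 0.5001; θ_2 = -59.9960° (elbow-down)
β = atan2(0.9997,-13.8567) = 175.8734°; ψ = atan2(-7.7939,11.5005) = -34.1255°
θ_1 = β − ψ = 209.9989°
θ_3 = φ − θ_1 − θ_2 = -135.0029° (wrapped to (-180°,180°])

-150.001 -59.996 -135.003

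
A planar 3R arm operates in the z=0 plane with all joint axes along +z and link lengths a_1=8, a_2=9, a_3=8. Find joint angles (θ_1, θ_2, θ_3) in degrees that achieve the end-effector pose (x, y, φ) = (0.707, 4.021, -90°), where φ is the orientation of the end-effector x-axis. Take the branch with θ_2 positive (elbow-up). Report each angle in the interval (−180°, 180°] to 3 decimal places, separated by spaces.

wrist centre = target − a_3·(cos φ, sin φ) = (0.7070, 12.0210)
cos θ_2 = (145.0043−8²−9²)/(2·8·9) = 0.0000; θ_2 = 89.9983° (elbow-up)
β = atan2(12.0210,0.7070) = 86.6341°; ψ = atan2(9.0000,8.0003) = 48.3655°
θ_1 = β − ψ = 38.2686°
θ_3 = φ − θ_1 − θ_2 = 141.7331° (wrapped to (-180°,180°])

38.269 89.998 141.733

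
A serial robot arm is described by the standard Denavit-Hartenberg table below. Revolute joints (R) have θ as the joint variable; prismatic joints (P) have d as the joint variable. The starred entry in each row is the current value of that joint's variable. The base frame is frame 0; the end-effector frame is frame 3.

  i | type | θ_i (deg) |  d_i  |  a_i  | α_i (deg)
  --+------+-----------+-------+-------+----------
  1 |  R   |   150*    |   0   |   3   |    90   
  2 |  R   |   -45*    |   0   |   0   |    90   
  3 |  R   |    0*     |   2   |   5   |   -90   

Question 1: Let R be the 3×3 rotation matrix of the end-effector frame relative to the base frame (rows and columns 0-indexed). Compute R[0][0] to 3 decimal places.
-0.612

End-effector x-axis (col 0 of R) = (-0.6124,0.3536,-0.7071)
R[0][0] = -0.6124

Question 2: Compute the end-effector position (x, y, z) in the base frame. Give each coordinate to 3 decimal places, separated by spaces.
after link 1: o_1 = (-2.5981, 1.5000, 0.0000)
after link 2: o_2 = (-2.5981, 1.5000, 0.0000)
after link 3: o_3 = (-4.4352, 2.5607, -4.9497)

-4.435 2.561 -4.950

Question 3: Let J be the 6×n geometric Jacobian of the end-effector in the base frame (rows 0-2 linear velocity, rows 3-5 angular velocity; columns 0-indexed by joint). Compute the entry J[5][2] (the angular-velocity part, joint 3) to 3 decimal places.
-0.707

axis z_2 = (0.6124,-0.3536,-0.7071); lever o_n−o_2 = (-1.8371,1.0607,-4.9497)
cross product → J_v[:, 2] = (2.5000,4.3301,0.0000)
J_ω[:, 2] = z_2
entry J[5][2] = -0.7071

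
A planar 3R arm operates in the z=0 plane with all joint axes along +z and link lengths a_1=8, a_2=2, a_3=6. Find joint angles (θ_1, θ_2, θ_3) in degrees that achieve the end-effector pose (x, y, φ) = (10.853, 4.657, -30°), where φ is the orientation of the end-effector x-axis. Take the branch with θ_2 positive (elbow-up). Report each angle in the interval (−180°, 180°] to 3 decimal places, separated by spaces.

45.001 44.995 -119.996

wrist centre = target − a_3·(cos φ, sin φ) = (5.6568, 7.6570)
cos θ_2 = (90.6296−8²−2²)/(2·8·2) = 0.7072; θ_2 = 44.9945° (elbow-up)
β = atan2(7.6570,5.6568) = 53.5437°; ψ = atan2(1.4141,9.4143) = 8.5422°
θ_1 = β − ψ = 45.0015°
θ_3 = φ − θ_1 − θ_2 = -119.9960° (wrapped to (-180°,180°])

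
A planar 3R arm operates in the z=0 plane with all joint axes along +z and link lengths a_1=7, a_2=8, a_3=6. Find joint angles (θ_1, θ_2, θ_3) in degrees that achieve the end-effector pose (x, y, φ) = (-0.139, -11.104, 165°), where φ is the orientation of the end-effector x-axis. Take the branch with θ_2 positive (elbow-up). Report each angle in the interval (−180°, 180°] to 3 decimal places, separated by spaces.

wrist centre = target − a_3·(cos φ, sin φ) = (5.6566, -12.6569)
cos θ_2 = (192.1941−7²−8²)/(2·7·8) = 0.7071; θ_2 = 45.0014° (elbow-up)
β = atan2(-12.6569,5.6566) = -65.9195°; ψ = atan2(5.6570,12.6567) = 24.0825°
θ_1 = β − ψ = -90.0020°
θ_3 = φ − θ_1 − θ_2 = -149.9994° (wrapped to (-180°,180°])

-90.002 45.001 -149.999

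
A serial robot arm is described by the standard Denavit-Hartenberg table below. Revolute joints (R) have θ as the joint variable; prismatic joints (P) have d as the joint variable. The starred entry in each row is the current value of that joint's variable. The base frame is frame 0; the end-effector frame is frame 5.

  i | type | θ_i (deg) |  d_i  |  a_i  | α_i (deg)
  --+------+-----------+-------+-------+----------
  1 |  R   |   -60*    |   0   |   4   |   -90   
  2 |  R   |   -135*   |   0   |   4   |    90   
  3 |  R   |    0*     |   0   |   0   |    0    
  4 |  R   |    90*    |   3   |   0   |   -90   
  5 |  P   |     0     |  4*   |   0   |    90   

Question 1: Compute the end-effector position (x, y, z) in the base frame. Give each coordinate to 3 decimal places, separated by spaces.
after link 1: o_1 = (2.0000, -3.4641, 0.0000)
after link 2: o_2 = (0.5858, -1.0146, 2.8284)
after link 3: o_3 = (0.5858, -1.0146, 2.8284)
after link 4: o_4 = (-0.4749, 0.8225, 0.7071)
after link 5: o_5 = (0.9393, -1.6270, -2.1213)

0.939 -1.627 -2.121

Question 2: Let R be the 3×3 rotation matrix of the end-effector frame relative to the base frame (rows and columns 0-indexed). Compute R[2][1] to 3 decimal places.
-0.707

End-effector y-axis (col 1 of R) = (0.3536,-0.6124,-0.7071)
R[2][1] = -0.7071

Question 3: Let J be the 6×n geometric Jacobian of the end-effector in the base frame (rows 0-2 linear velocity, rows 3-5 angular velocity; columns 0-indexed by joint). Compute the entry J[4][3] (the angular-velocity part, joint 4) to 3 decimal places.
axis z_3 = (-0.3536,0.6124,-0.7071); lever o_n−o_3 = (0.3536,-0.6124,-4.9497)
cross product → J_v[:, 3] = (-3.4641,-2.0000,-0.0000)
J_ω[:, 3] = z_3
entry J[4][3] = 0.6124

0.612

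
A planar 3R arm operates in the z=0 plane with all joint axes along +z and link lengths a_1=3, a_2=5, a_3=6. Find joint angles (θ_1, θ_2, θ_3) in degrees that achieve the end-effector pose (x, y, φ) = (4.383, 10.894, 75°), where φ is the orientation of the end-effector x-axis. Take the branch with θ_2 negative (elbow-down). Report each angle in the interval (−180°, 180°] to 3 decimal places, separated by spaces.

119.997 -89.993 44.996

wrist centre = target − a_3·(cos φ, sin φ) = (2.8301, 5.0984)
cos θ_2 = (34.0035−3²−5²)/(2·3·5) = 0.0001; θ_2 = -89.9933° (elbow-down)
β = atan2(5.0984,2.8301) = 60.9659°; ψ = atan2(-5.0000,3.0006) = -59.0313°
θ_1 = β − ψ = 119.9972°
θ_3 = φ − θ_1 − θ_2 = 44.9961° (wrapped to (-180°,180°])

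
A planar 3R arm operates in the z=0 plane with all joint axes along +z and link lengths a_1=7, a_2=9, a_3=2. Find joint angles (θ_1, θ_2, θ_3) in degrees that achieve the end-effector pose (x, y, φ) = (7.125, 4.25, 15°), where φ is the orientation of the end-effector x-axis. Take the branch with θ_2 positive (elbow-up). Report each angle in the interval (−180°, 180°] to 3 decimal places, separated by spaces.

wrist centre = target − a_3·(cos φ, sin φ) = (5.1931, 3.7324)
cos θ_2 = (40.8993−7²−9²)/(2·7·9) = -0.7071; θ_2 = 135.0034° (elbow-up)
β = atan2(3.7324,5.1931) = 35.7051°; ψ = atan2(6.3636,0.6357) = 84.2956°
θ_1 = β − ψ = -48.5904°
θ_3 = φ − θ_1 − θ_2 = -71.4129° (wrapped to (-180°,180°])

-48.590 135.003 -71.413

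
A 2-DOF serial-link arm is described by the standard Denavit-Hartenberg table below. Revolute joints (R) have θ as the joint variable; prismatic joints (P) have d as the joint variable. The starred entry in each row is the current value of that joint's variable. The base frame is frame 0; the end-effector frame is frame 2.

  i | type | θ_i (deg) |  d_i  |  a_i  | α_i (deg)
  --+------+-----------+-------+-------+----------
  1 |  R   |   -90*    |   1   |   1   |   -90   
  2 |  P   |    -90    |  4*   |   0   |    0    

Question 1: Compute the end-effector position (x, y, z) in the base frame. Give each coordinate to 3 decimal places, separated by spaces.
after link 1: o_1 = (0.0000, -1.0000, 1.0000)
after link 2: o_2 = (4.0000, -1.0000, 1.0000)

4.000 -1.000 1.000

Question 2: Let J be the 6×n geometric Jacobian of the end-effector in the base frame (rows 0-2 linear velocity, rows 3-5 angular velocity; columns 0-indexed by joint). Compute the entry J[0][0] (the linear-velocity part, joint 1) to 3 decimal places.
1.000

axis z_0 = ẑ; lever o_n−o_0 = (4.0000,-1.0000,1.0000)
cross product → J_v[:, 0] = (1.0000,4.0000,-0.0000)
J_ω[:, 0] = z_0
entry J[0][0] = 1.0000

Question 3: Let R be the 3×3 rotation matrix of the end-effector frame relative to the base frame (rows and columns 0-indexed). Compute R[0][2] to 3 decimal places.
End-effector z-axis (col 2 of R) = (1.0000,0.0000,0.0000)
R[0][2] = 1.0000

1.000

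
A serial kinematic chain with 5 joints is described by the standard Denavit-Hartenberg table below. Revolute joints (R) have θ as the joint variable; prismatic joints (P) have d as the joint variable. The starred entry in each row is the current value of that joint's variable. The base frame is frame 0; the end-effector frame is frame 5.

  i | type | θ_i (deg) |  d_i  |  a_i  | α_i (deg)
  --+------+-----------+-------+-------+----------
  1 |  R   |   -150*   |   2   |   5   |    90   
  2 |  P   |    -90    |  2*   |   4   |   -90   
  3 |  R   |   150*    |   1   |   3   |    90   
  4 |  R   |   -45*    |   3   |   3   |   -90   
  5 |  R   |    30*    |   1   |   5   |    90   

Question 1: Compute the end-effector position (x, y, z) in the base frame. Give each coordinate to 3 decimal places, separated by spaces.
0.119 -3.255 5.449

after link 1: o_1 = (-4.3301, -2.5000, 2.0000)
after link 2: o_2 = (-5.3301, -0.7679, -2.0000)
after link 3: o_3 = (-5.4462, -2.5670, 0.5981)
after link 4: o_4 = (-1.7797, -4.6749, 0.9352)
after link 5: o_5 = (0.1193, -3.2545, 5.4492)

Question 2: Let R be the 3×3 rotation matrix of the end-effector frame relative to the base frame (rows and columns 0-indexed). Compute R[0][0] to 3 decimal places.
End-effector x-axis (col 0 of R) = (0.4669,0.4160,0.7803)
R[0][0] = 0.4669

0.467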